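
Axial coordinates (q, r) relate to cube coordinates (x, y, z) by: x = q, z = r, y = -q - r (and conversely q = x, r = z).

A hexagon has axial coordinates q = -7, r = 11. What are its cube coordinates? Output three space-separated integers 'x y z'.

x = q = -7
z = r = 11
y = -x - z = -(-7) - (11) = -4

Answer: -7 -4 11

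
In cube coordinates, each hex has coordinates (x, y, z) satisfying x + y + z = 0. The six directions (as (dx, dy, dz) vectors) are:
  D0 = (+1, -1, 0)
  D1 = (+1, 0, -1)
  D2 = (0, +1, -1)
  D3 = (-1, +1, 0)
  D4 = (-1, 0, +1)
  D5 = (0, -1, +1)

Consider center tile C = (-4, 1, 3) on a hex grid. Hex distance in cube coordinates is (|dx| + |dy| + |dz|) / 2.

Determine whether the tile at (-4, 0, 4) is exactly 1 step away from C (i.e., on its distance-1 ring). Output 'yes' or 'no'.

Answer: yes

Derivation:
|px - cx| = |-4 - (-4)| = 0
|py - cy| = |0 - 1| = 1
|pz - cz| = |4 - 3| = 1
distance = (0+1+1)/2 = 2/2 = 1
radius = 1; distance == radius -> yes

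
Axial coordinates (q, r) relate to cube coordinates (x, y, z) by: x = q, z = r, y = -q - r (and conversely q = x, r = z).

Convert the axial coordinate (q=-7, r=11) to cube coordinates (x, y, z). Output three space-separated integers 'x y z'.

x = q = -7
z = r = 11
y = -x - z = -(-7) - (11) = -4

Answer: -7 -4 11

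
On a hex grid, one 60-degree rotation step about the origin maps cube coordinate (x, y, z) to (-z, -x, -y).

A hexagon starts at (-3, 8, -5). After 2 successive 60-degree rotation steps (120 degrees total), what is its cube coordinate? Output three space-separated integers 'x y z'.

Start: (-3, 8, -5)
Step 1: (-3, 8, -5) -> (-(-5), -(-3), -(8)) = (5, 3, -8)
Step 2: (5, 3, -8) -> (-(-8), -(5), -(3)) = (8, -5, -3)

Answer: 8 -5 -3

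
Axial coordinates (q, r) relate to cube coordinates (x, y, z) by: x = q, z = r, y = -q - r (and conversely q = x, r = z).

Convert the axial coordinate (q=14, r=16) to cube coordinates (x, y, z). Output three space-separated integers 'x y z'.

Answer: 14 -30 16

Derivation:
x = q = 14
z = r = 16
y = -x - z = -(14) - (16) = -30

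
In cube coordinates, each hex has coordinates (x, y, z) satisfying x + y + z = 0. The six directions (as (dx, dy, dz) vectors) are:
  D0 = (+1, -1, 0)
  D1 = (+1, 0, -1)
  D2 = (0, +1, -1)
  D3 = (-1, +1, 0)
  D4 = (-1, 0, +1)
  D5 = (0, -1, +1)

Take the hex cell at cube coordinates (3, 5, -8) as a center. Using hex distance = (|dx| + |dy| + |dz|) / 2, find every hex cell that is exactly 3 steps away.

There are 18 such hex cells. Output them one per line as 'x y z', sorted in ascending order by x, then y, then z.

Answer: 0 5 -5
0 6 -6
0 7 -7
0 8 -8
1 4 -5
1 8 -9
2 3 -5
2 8 -10
3 2 -5
3 8 -11
4 2 -6
4 7 -11
5 2 -7
5 6 -11
6 2 -8
6 3 -9
6 4 -10
6 5 -11

Derivation:
Walk ring at distance 3 from (3, 5, -8):
Start at center + D4*3 = (0, 5, -5)
  hex 0: (0, 5, -5)
  hex 1: (1, 4, -5)
  hex 2: (2, 3, -5)
  hex 3: (3, 2, -5)
  hex 4: (4, 2, -6)
  hex 5: (5, 2, -7)
  hex 6: (6, 2, -8)
  hex 7: (6, 3, -9)
  hex 8: (6, 4, -10)
  hex 9: (6, 5, -11)
  hex 10: (5, 6, -11)
  hex 11: (4, 7, -11)
  hex 12: (3, 8, -11)
  hex 13: (2, 8, -10)
  hex 14: (1, 8, -9)
  hex 15: (0, 8, -8)
  hex 16: (0, 7, -7)
  hex 17: (0, 6, -6)
Sorted: 18 hexes.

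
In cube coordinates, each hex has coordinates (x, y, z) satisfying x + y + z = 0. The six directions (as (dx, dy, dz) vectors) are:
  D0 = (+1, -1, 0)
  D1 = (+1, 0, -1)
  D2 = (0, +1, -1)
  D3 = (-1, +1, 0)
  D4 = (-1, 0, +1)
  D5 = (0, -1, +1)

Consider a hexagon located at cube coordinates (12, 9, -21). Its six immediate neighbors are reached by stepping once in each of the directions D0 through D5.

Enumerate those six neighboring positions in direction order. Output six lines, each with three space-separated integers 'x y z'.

Answer: 13 8 -21
13 9 -22
12 10 -22
11 10 -21
11 9 -20
12 8 -20

Derivation:
Center: (12, 9, -21). Add each direction:
  D0: (12, 9, -21) + (1, -1, 0) = (13, 8, -21)
  D1: (12, 9, -21) + (1, 0, -1) = (13, 9, -22)
  D2: (12, 9, -21) + (0, 1, -1) = (12, 10, -22)
  D3: (12, 9, -21) + (-1, 1, 0) = (11, 10, -21)
  D4: (12, 9, -21) + (-1, 0, 1) = (11, 9, -20)
  D5: (12, 9, -21) + (0, -1, 1) = (12, 8, -20)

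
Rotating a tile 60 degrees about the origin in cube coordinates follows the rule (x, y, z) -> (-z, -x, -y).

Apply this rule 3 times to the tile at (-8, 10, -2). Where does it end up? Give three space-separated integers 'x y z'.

Answer: 8 -10 2

Derivation:
Start: (-8, 10, -2)
Step 1: (-8, 10, -2) -> (-(-2), -(-8), -(10)) = (2, 8, -10)
Step 2: (2, 8, -10) -> (-(-10), -(2), -(8)) = (10, -2, -8)
Step 3: (10, -2, -8) -> (-(-8), -(10), -(-2)) = (8, -10, 2)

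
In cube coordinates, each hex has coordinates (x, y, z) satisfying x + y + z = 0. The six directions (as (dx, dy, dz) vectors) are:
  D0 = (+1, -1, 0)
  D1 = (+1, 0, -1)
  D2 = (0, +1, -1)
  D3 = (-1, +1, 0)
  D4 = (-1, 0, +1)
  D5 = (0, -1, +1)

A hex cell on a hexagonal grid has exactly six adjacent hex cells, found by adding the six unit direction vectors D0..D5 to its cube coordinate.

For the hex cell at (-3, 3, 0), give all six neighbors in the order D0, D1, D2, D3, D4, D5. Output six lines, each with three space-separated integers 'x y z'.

Answer: -2 2 0
-2 3 -1
-3 4 -1
-4 4 0
-4 3 1
-3 2 1

Derivation:
Center: (-3, 3, 0). Add each direction:
  D0: (-3, 3, 0) + (1, -1, 0) = (-2, 2, 0)
  D1: (-3, 3, 0) + (1, 0, -1) = (-2, 3, -1)
  D2: (-3, 3, 0) + (0, 1, -1) = (-3, 4, -1)
  D3: (-3, 3, 0) + (-1, 1, 0) = (-4, 4, 0)
  D4: (-3, 3, 0) + (-1, 0, 1) = (-4, 3, 1)
  D5: (-3, 3, 0) + (0, -1, 1) = (-3, 2, 1)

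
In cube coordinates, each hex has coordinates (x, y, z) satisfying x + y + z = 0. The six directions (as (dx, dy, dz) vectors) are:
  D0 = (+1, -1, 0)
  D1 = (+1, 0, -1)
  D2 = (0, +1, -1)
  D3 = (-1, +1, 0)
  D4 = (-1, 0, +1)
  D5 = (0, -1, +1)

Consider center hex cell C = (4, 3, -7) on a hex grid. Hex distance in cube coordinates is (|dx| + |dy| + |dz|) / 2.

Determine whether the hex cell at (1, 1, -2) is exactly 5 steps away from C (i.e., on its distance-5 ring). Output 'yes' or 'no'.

|px - cx| = |1 - 4| = 3
|py - cy| = |1 - 3| = 2
|pz - cz| = |-2 - (-7)| = 5
distance = (3+2+5)/2 = 10/2 = 5
radius = 5; distance == radius -> yes

Answer: yes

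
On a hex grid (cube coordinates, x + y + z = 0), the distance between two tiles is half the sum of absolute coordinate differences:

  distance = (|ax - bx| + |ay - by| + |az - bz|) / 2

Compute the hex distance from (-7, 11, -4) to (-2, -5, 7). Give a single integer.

Answer: 16

Derivation:
|ax - bx| = |-7 - (-2)| = 5
|ay - by| = |11 - (-5)| = 16
|az - bz| = |-4 - 7| = 11
distance = (5 + 16 + 11) / 2 = 32 / 2 = 16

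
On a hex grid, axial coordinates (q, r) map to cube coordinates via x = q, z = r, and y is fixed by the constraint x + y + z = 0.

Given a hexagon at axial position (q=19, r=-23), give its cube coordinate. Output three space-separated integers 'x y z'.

x = q = 19
z = r = -23
y = -x - z = -(19) - (-23) = 4

Answer: 19 4 -23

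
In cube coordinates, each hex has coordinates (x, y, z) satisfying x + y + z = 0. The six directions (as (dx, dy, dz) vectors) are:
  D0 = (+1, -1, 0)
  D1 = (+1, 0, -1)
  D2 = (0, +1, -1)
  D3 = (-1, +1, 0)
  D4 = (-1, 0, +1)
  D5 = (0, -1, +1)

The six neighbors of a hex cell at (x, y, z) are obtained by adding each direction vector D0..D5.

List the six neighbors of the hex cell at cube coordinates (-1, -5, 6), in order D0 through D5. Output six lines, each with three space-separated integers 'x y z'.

Answer: 0 -6 6
0 -5 5
-1 -4 5
-2 -4 6
-2 -5 7
-1 -6 7

Derivation:
Center: (-1, -5, 6). Add each direction:
  D0: (-1, -5, 6) + (1, -1, 0) = (0, -6, 6)
  D1: (-1, -5, 6) + (1, 0, -1) = (0, -5, 5)
  D2: (-1, -5, 6) + (0, 1, -1) = (-1, -4, 5)
  D3: (-1, -5, 6) + (-1, 1, 0) = (-2, -4, 6)
  D4: (-1, -5, 6) + (-1, 0, 1) = (-2, -5, 7)
  D5: (-1, -5, 6) + (0, -1, 1) = (-1, -6, 7)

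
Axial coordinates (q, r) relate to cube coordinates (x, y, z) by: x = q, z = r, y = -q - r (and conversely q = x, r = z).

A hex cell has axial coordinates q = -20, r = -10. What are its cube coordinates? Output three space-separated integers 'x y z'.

Answer: -20 30 -10

Derivation:
x = q = -20
z = r = -10
y = -x - z = -(-20) - (-10) = 30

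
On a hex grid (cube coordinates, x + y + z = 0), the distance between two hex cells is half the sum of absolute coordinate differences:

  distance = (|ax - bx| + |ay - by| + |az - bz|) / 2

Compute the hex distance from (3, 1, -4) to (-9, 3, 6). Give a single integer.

|ax - bx| = |3 - (-9)| = 12
|ay - by| = |1 - 3| = 2
|az - bz| = |-4 - 6| = 10
distance = (12 + 2 + 10) / 2 = 24 / 2 = 12

Answer: 12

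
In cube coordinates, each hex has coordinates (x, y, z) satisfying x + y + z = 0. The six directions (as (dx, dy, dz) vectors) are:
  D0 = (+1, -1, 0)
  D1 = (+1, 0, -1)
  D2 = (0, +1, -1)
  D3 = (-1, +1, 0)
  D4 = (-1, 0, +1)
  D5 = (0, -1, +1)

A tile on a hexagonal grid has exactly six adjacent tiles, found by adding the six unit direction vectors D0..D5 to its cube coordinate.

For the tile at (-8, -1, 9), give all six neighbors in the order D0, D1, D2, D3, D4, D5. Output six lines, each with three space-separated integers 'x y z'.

Center: (-8, -1, 9). Add each direction:
  D0: (-8, -1, 9) + (1, -1, 0) = (-7, -2, 9)
  D1: (-8, -1, 9) + (1, 0, -1) = (-7, -1, 8)
  D2: (-8, -1, 9) + (0, 1, -1) = (-8, 0, 8)
  D3: (-8, -1, 9) + (-1, 1, 0) = (-9, 0, 9)
  D4: (-8, -1, 9) + (-1, 0, 1) = (-9, -1, 10)
  D5: (-8, -1, 9) + (0, -1, 1) = (-8, -2, 10)

Answer: -7 -2 9
-7 -1 8
-8 0 8
-9 0 9
-9 -1 10
-8 -2 10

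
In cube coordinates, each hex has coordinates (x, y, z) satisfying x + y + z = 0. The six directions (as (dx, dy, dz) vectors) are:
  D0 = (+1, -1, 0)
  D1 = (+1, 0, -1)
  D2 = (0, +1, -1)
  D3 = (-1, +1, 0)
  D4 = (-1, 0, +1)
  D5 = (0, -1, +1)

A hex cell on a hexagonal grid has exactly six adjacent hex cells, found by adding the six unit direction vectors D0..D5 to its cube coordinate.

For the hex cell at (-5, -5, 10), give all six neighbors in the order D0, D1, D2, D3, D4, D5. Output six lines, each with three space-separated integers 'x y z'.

Answer: -4 -6 10
-4 -5 9
-5 -4 9
-6 -4 10
-6 -5 11
-5 -6 11

Derivation:
Center: (-5, -5, 10). Add each direction:
  D0: (-5, -5, 10) + (1, -1, 0) = (-4, -6, 10)
  D1: (-5, -5, 10) + (1, 0, -1) = (-4, -5, 9)
  D2: (-5, -5, 10) + (0, 1, -1) = (-5, -4, 9)
  D3: (-5, -5, 10) + (-1, 1, 0) = (-6, -4, 10)
  D4: (-5, -5, 10) + (-1, 0, 1) = (-6, -5, 11)
  D5: (-5, -5, 10) + (0, -1, 1) = (-5, -6, 11)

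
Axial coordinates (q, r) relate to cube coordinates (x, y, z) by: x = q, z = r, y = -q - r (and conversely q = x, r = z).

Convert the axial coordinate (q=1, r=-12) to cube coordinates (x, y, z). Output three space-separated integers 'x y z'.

x = q = 1
z = r = -12
y = -x - z = -(1) - (-12) = 11

Answer: 1 11 -12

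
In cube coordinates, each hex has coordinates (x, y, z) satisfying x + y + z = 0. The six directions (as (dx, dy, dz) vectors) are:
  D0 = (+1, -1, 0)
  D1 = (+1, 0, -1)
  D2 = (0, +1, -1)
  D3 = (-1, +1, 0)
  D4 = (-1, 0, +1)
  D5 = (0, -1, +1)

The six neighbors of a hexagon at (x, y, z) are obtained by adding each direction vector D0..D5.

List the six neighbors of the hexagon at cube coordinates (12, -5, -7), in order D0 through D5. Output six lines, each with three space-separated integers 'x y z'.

Answer: 13 -6 -7
13 -5 -8
12 -4 -8
11 -4 -7
11 -5 -6
12 -6 -6

Derivation:
Center: (12, -5, -7). Add each direction:
  D0: (12, -5, -7) + (1, -1, 0) = (13, -6, -7)
  D1: (12, -5, -7) + (1, 0, -1) = (13, -5, -8)
  D2: (12, -5, -7) + (0, 1, -1) = (12, -4, -8)
  D3: (12, -5, -7) + (-1, 1, 0) = (11, -4, -7)
  D4: (12, -5, -7) + (-1, 0, 1) = (11, -5, -6)
  D5: (12, -5, -7) + (0, -1, 1) = (12, -6, -6)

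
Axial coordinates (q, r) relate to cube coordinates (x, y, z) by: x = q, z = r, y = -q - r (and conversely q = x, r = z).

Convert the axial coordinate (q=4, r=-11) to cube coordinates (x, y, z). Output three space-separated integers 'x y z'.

x = q = 4
z = r = -11
y = -x - z = -(4) - (-11) = 7

Answer: 4 7 -11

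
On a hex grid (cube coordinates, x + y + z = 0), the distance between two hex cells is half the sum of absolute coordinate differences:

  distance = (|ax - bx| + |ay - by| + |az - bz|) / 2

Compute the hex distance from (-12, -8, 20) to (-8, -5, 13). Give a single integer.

Answer: 7

Derivation:
|ax - bx| = |-12 - (-8)| = 4
|ay - by| = |-8 - (-5)| = 3
|az - bz| = |20 - 13| = 7
distance = (4 + 3 + 7) / 2 = 14 / 2 = 7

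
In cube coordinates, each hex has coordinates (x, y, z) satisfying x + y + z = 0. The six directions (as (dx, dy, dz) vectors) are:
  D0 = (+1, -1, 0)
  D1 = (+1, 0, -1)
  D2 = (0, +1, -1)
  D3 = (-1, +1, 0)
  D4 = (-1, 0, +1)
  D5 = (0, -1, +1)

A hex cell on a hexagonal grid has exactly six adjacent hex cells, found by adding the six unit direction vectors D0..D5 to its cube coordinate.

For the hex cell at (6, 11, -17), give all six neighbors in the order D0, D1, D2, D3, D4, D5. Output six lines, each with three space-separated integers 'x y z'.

Answer: 7 10 -17
7 11 -18
6 12 -18
5 12 -17
5 11 -16
6 10 -16

Derivation:
Center: (6, 11, -17). Add each direction:
  D0: (6, 11, -17) + (1, -1, 0) = (7, 10, -17)
  D1: (6, 11, -17) + (1, 0, -1) = (7, 11, -18)
  D2: (6, 11, -17) + (0, 1, -1) = (6, 12, -18)
  D3: (6, 11, -17) + (-1, 1, 0) = (5, 12, -17)
  D4: (6, 11, -17) + (-1, 0, 1) = (5, 11, -16)
  D5: (6, 11, -17) + (0, -1, 1) = (6, 10, -16)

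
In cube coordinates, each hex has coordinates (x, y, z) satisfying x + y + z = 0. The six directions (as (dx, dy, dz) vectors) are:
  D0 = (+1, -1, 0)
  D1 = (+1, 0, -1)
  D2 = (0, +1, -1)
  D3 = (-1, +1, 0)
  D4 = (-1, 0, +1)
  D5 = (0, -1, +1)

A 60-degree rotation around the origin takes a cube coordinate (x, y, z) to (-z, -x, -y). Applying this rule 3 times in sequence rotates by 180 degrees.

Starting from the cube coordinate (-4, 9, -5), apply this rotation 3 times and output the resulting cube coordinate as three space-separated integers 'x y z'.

Start: (-4, 9, -5)
Step 1: (-4, 9, -5) -> (-(-5), -(-4), -(9)) = (5, 4, -9)
Step 2: (5, 4, -9) -> (-(-9), -(5), -(4)) = (9, -5, -4)
Step 3: (9, -5, -4) -> (-(-4), -(9), -(-5)) = (4, -9, 5)

Answer: 4 -9 5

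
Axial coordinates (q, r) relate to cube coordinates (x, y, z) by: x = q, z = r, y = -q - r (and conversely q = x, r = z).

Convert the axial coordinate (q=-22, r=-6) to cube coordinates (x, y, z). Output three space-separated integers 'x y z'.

x = q = -22
z = r = -6
y = -x - z = -(-22) - (-6) = 28

Answer: -22 28 -6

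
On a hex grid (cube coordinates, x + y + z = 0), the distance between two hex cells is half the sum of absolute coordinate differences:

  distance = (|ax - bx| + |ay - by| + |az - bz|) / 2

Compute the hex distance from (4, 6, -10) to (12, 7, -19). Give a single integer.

Answer: 9

Derivation:
|ax - bx| = |4 - 12| = 8
|ay - by| = |6 - 7| = 1
|az - bz| = |-10 - (-19)| = 9
distance = (8 + 1 + 9) / 2 = 18 / 2 = 9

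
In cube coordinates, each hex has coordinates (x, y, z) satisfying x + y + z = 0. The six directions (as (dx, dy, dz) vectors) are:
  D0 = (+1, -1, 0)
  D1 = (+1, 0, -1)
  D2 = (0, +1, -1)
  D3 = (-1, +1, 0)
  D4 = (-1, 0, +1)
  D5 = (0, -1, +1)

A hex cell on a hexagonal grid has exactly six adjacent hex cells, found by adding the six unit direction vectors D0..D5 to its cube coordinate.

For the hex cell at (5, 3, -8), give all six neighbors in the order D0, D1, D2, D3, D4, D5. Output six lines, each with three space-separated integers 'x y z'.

Answer: 6 2 -8
6 3 -9
5 4 -9
4 4 -8
4 3 -7
5 2 -7

Derivation:
Center: (5, 3, -8). Add each direction:
  D0: (5, 3, -8) + (1, -1, 0) = (6, 2, -8)
  D1: (5, 3, -8) + (1, 0, -1) = (6, 3, -9)
  D2: (5, 3, -8) + (0, 1, -1) = (5, 4, -9)
  D3: (5, 3, -8) + (-1, 1, 0) = (4, 4, -8)
  D4: (5, 3, -8) + (-1, 0, 1) = (4, 3, -7)
  D5: (5, 3, -8) + (0, -1, 1) = (5, 2, -7)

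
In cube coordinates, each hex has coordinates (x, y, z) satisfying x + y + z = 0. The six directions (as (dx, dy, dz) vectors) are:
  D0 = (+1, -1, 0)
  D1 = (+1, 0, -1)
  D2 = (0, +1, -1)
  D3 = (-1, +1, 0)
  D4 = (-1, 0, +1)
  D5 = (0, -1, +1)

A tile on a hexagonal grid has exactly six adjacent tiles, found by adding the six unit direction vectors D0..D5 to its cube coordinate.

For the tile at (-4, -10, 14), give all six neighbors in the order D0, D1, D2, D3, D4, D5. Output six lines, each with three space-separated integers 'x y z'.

Center: (-4, -10, 14). Add each direction:
  D0: (-4, -10, 14) + (1, -1, 0) = (-3, -11, 14)
  D1: (-4, -10, 14) + (1, 0, -1) = (-3, -10, 13)
  D2: (-4, -10, 14) + (0, 1, -1) = (-4, -9, 13)
  D3: (-4, -10, 14) + (-1, 1, 0) = (-5, -9, 14)
  D4: (-4, -10, 14) + (-1, 0, 1) = (-5, -10, 15)
  D5: (-4, -10, 14) + (0, -1, 1) = (-4, -11, 15)

Answer: -3 -11 14
-3 -10 13
-4 -9 13
-5 -9 14
-5 -10 15
-4 -11 15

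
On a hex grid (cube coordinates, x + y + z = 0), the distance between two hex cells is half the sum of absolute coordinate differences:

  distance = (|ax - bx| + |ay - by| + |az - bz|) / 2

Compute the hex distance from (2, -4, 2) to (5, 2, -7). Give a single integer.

Answer: 9

Derivation:
|ax - bx| = |2 - 5| = 3
|ay - by| = |-4 - 2| = 6
|az - bz| = |2 - (-7)| = 9
distance = (3 + 6 + 9) / 2 = 18 / 2 = 9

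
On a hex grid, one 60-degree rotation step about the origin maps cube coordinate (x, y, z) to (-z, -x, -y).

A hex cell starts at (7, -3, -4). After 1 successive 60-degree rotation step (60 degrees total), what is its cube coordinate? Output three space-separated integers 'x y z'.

Start: (7, -3, -4)
Step 1: (7, -3, -4) -> (-(-4), -(7), -(-3)) = (4, -7, 3)

Answer: 4 -7 3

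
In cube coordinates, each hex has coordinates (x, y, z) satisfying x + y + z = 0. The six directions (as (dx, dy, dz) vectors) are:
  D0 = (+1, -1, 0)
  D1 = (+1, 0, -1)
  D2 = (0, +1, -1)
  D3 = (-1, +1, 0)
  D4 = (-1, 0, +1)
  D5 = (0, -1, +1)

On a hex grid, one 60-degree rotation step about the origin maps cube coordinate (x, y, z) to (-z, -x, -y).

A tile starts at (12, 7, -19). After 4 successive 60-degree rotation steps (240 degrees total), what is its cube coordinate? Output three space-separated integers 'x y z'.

Answer: -19 12 7

Derivation:
Start: (12, 7, -19)
Step 1: (12, 7, -19) -> (-(-19), -(12), -(7)) = (19, -12, -7)
Step 2: (19, -12, -7) -> (-(-7), -(19), -(-12)) = (7, -19, 12)
Step 3: (7, -19, 12) -> (-(12), -(7), -(-19)) = (-12, -7, 19)
Step 4: (-12, -7, 19) -> (-(19), -(-12), -(-7)) = (-19, 12, 7)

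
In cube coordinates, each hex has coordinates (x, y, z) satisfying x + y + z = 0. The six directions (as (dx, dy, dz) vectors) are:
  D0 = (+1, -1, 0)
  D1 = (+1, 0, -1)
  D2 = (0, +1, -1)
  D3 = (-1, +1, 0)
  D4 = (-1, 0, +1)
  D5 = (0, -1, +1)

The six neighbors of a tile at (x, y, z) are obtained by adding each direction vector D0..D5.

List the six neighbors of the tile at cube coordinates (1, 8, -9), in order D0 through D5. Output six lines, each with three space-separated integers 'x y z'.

Answer: 2 7 -9
2 8 -10
1 9 -10
0 9 -9
0 8 -8
1 7 -8

Derivation:
Center: (1, 8, -9). Add each direction:
  D0: (1, 8, -9) + (1, -1, 0) = (2, 7, -9)
  D1: (1, 8, -9) + (1, 0, -1) = (2, 8, -10)
  D2: (1, 8, -9) + (0, 1, -1) = (1, 9, -10)
  D3: (1, 8, -9) + (-1, 1, 0) = (0, 9, -9)
  D4: (1, 8, -9) + (-1, 0, 1) = (0, 8, -8)
  D5: (1, 8, -9) + (0, -1, 1) = (1, 7, -8)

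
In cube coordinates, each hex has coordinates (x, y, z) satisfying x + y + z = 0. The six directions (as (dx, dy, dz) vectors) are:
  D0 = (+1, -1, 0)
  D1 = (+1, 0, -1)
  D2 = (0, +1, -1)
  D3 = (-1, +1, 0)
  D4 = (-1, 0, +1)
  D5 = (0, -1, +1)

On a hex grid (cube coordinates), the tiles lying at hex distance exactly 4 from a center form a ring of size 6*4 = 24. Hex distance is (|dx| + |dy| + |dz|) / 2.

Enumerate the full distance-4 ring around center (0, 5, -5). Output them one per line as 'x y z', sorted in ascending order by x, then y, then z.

Answer: -4 5 -1
-4 6 -2
-4 7 -3
-4 8 -4
-4 9 -5
-3 4 -1
-3 9 -6
-2 3 -1
-2 9 -7
-1 2 -1
-1 9 -8
0 1 -1
0 9 -9
1 1 -2
1 8 -9
2 1 -3
2 7 -9
3 1 -4
3 6 -9
4 1 -5
4 2 -6
4 3 -7
4 4 -8
4 5 -9

Derivation:
Walk ring at distance 4 from (0, 5, -5):
Start at center + D4*4 = (-4, 5, -1)
  hex 0: (-4, 5, -1)
  hex 1: (-3, 4, -1)
  hex 2: (-2, 3, -1)
  hex 3: (-1, 2, -1)
  hex 4: (0, 1, -1)
  hex 5: (1, 1, -2)
  hex 6: (2, 1, -3)
  hex 7: (3, 1, -4)
  hex 8: (4, 1, -5)
  hex 9: (4, 2, -6)
  hex 10: (4, 3, -7)
  hex 11: (4, 4, -8)
  hex 12: (4, 5, -9)
  hex 13: (3, 6, -9)
  hex 14: (2, 7, -9)
  hex 15: (1, 8, -9)
  hex 16: (0, 9, -9)
  hex 17: (-1, 9, -8)
  hex 18: (-2, 9, -7)
  hex 19: (-3, 9, -6)
  hex 20: (-4, 9, -5)
  hex 21: (-4, 8, -4)
  hex 22: (-4, 7, -3)
  hex 23: (-4, 6, -2)
Sorted: 24 hexes.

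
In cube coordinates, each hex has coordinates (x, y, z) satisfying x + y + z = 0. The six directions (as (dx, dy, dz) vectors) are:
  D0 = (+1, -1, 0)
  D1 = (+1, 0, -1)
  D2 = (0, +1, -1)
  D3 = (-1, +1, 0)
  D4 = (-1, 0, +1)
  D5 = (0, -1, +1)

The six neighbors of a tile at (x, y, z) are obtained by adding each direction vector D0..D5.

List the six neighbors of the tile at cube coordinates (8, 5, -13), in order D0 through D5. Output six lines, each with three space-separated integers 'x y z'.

Answer: 9 4 -13
9 5 -14
8 6 -14
7 6 -13
7 5 -12
8 4 -12

Derivation:
Center: (8, 5, -13). Add each direction:
  D0: (8, 5, -13) + (1, -1, 0) = (9, 4, -13)
  D1: (8, 5, -13) + (1, 0, -1) = (9, 5, -14)
  D2: (8, 5, -13) + (0, 1, -1) = (8, 6, -14)
  D3: (8, 5, -13) + (-1, 1, 0) = (7, 6, -13)
  D4: (8, 5, -13) + (-1, 0, 1) = (7, 5, -12)
  D5: (8, 5, -13) + (0, -1, 1) = (8, 4, -12)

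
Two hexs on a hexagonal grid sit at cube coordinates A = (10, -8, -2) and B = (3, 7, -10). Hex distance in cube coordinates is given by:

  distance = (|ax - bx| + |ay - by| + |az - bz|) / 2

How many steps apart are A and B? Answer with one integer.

Answer: 15

Derivation:
|ax - bx| = |10 - 3| = 7
|ay - by| = |-8 - 7| = 15
|az - bz| = |-2 - (-10)| = 8
distance = (7 + 15 + 8) / 2 = 30 / 2 = 15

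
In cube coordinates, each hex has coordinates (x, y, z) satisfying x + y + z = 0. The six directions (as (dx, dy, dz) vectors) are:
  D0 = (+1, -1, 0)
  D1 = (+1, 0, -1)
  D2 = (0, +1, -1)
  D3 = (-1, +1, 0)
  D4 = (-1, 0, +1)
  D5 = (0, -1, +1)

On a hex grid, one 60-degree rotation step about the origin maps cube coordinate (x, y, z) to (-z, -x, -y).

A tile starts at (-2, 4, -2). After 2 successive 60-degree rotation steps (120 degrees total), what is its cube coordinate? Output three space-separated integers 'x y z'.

Start: (-2, 4, -2)
Step 1: (-2, 4, -2) -> (-(-2), -(-2), -(4)) = (2, 2, -4)
Step 2: (2, 2, -4) -> (-(-4), -(2), -(2)) = (4, -2, -2)

Answer: 4 -2 -2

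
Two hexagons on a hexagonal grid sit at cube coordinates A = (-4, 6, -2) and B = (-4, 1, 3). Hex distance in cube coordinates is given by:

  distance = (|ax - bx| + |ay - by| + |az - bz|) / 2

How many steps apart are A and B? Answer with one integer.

Answer: 5

Derivation:
|ax - bx| = |-4 - (-4)| = 0
|ay - by| = |6 - 1| = 5
|az - bz| = |-2 - 3| = 5
distance = (0 + 5 + 5) / 2 = 10 / 2 = 5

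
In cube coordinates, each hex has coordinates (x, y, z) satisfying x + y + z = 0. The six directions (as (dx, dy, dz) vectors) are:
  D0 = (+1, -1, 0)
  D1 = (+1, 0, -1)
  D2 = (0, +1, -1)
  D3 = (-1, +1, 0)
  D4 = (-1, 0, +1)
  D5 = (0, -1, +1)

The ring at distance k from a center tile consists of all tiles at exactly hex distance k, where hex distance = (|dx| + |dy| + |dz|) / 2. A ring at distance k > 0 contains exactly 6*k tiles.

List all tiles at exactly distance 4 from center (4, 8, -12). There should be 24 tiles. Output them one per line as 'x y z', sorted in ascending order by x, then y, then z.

Walk ring at distance 4 from (4, 8, -12):
Start at center + D4*4 = (0, 8, -8)
  hex 0: (0, 8, -8)
  hex 1: (1, 7, -8)
  hex 2: (2, 6, -8)
  hex 3: (3, 5, -8)
  hex 4: (4, 4, -8)
  hex 5: (5, 4, -9)
  hex 6: (6, 4, -10)
  hex 7: (7, 4, -11)
  hex 8: (8, 4, -12)
  hex 9: (8, 5, -13)
  hex 10: (8, 6, -14)
  hex 11: (8, 7, -15)
  hex 12: (8, 8, -16)
  hex 13: (7, 9, -16)
  hex 14: (6, 10, -16)
  hex 15: (5, 11, -16)
  hex 16: (4, 12, -16)
  hex 17: (3, 12, -15)
  hex 18: (2, 12, -14)
  hex 19: (1, 12, -13)
  hex 20: (0, 12, -12)
  hex 21: (0, 11, -11)
  hex 22: (0, 10, -10)
  hex 23: (0, 9, -9)
Sorted: 24 hexes.

Answer: 0 8 -8
0 9 -9
0 10 -10
0 11 -11
0 12 -12
1 7 -8
1 12 -13
2 6 -8
2 12 -14
3 5 -8
3 12 -15
4 4 -8
4 12 -16
5 4 -9
5 11 -16
6 4 -10
6 10 -16
7 4 -11
7 9 -16
8 4 -12
8 5 -13
8 6 -14
8 7 -15
8 8 -16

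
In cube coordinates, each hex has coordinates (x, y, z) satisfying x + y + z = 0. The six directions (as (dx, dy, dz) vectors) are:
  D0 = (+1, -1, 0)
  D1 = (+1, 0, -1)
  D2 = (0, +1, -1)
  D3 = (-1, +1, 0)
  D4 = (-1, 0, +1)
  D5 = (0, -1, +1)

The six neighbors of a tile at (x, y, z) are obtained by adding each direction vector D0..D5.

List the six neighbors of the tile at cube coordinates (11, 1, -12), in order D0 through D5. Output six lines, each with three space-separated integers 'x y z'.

Center: (11, 1, -12). Add each direction:
  D0: (11, 1, -12) + (1, -1, 0) = (12, 0, -12)
  D1: (11, 1, -12) + (1, 0, -1) = (12, 1, -13)
  D2: (11, 1, -12) + (0, 1, -1) = (11, 2, -13)
  D3: (11, 1, -12) + (-1, 1, 0) = (10, 2, -12)
  D4: (11, 1, -12) + (-1, 0, 1) = (10, 1, -11)
  D5: (11, 1, -12) + (0, -1, 1) = (11, 0, -11)

Answer: 12 0 -12
12 1 -13
11 2 -13
10 2 -12
10 1 -11
11 0 -11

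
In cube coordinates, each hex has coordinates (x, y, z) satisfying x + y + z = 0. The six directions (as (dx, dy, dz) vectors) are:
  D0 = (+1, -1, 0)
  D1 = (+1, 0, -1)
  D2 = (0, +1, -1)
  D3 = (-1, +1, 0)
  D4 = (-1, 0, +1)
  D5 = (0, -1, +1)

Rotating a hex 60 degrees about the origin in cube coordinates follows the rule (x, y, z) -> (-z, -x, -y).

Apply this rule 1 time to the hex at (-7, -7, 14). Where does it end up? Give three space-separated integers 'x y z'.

Answer: -14 7 7

Derivation:
Start: (-7, -7, 14)
Step 1: (-7, -7, 14) -> (-(14), -(-7), -(-7)) = (-14, 7, 7)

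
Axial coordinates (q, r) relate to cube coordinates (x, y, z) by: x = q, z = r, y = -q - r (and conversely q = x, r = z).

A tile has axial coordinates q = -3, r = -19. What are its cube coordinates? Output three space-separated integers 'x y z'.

x = q = -3
z = r = -19
y = -x - z = -(-3) - (-19) = 22

Answer: -3 22 -19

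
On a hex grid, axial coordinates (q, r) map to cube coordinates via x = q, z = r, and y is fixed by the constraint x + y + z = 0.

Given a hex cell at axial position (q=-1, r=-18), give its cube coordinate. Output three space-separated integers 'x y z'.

Answer: -1 19 -18

Derivation:
x = q = -1
z = r = -18
y = -x - z = -(-1) - (-18) = 19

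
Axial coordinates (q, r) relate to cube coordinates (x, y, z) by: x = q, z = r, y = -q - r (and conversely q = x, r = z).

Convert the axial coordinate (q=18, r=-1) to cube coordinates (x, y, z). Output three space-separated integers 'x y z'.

Answer: 18 -17 -1

Derivation:
x = q = 18
z = r = -1
y = -x - z = -(18) - (-1) = -17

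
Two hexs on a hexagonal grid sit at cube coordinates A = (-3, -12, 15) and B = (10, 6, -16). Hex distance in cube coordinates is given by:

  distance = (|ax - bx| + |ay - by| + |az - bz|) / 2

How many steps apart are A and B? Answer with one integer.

|ax - bx| = |-3 - 10| = 13
|ay - by| = |-12 - 6| = 18
|az - bz| = |15 - (-16)| = 31
distance = (13 + 18 + 31) / 2 = 62 / 2 = 31

Answer: 31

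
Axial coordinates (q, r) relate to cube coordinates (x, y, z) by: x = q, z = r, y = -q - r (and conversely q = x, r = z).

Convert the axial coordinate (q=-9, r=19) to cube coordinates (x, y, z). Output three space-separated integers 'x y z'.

x = q = -9
z = r = 19
y = -x - z = -(-9) - (19) = -10

Answer: -9 -10 19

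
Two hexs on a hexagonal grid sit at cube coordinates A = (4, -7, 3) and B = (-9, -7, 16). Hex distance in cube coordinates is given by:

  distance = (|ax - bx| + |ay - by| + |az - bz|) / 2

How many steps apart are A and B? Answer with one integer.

|ax - bx| = |4 - (-9)| = 13
|ay - by| = |-7 - (-7)| = 0
|az - bz| = |3 - 16| = 13
distance = (13 + 0 + 13) / 2 = 26 / 2 = 13

Answer: 13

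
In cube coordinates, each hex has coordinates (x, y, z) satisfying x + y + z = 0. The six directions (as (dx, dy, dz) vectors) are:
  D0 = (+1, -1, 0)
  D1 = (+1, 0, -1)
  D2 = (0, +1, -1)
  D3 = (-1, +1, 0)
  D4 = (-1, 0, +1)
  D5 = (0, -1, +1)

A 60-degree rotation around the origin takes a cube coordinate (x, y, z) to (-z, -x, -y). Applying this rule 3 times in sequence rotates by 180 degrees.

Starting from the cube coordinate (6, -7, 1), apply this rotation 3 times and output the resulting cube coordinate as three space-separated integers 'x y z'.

Start: (6, -7, 1)
Step 1: (6, -7, 1) -> (-(1), -(6), -(-7)) = (-1, -6, 7)
Step 2: (-1, -6, 7) -> (-(7), -(-1), -(-6)) = (-7, 1, 6)
Step 3: (-7, 1, 6) -> (-(6), -(-7), -(1)) = (-6, 7, -1)

Answer: -6 7 -1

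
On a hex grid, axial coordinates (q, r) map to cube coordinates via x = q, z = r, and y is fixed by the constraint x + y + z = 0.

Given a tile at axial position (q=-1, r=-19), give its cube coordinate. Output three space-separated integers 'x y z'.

Answer: -1 20 -19

Derivation:
x = q = -1
z = r = -19
y = -x - z = -(-1) - (-19) = 20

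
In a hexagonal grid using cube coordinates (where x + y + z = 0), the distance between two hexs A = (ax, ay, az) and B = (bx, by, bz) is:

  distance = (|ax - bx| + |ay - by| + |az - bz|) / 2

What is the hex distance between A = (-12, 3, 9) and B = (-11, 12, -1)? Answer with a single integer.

Answer: 10

Derivation:
|ax - bx| = |-12 - (-11)| = 1
|ay - by| = |3 - 12| = 9
|az - bz| = |9 - (-1)| = 10
distance = (1 + 9 + 10) / 2 = 20 / 2 = 10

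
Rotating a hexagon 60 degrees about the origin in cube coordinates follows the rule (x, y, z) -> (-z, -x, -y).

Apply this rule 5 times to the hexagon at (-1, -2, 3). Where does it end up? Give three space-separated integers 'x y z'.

Start: (-1, -2, 3)
Step 1: (-1, -2, 3) -> (-(3), -(-1), -(-2)) = (-3, 1, 2)
Step 2: (-3, 1, 2) -> (-(2), -(-3), -(1)) = (-2, 3, -1)
Step 3: (-2, 3, -1) -> (-(-1), -(-2), -(3)) = (1, 2, -3)
Step 4: (1, 2, -3) -> (-(-3), -(1), -(2)) = (3, -1, -2)
Step 5: (3, -1, -2) -> (-(-2), -(3), -(-1)) = (2, -3, 1)

Answer: 2 -3 1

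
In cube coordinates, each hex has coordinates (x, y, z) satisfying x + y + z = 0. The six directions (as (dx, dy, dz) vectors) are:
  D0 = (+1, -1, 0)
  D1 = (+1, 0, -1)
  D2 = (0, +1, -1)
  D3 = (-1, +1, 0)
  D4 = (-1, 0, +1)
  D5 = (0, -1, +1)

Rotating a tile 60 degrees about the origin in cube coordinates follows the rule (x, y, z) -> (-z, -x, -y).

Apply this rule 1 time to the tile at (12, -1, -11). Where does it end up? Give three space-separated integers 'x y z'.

Answer: 11 -12 1

Derivation:
Start: (12, -1, -11)
Step 1: (12, -1, -11) -> (-(-11), -(12), -(-1)) = (11, -12, 1)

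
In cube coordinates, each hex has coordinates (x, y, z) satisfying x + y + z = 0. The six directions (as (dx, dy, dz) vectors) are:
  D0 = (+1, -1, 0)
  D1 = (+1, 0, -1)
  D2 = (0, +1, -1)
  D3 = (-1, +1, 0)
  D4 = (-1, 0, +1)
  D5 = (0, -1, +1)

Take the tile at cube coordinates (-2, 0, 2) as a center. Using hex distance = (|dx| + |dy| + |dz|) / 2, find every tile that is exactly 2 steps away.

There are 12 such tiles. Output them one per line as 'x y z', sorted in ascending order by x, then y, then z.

Walk ring at distance 2 from (-2, 0, 2):
Start at center + D4*2 = (-4, 0, 4)
  hex 0: (-4, 0, 4)
  hex 1: (-3, -1, 4)
  hex 2: (-2, -2, 4)
  hex 3: (-1, -2, 3)
  hex 4: (0, -2, 2)
  hex 5: (0, -1, 1)
  hex 6: (0, 0, 0)
  hex 7: (-1, 1, 0)
  hex 8: (-2, 2, 0)
  hex 9: (-3, 2, 1)
  hex 10: (-4, 2, 2)
  hex 11: (-4, 1, 3)
Sorted: 12 hexes.

Answer: -4 0 4
-4 1 3
-4 2 2
-3 -1 4
-3 2 1
-2 -2 4
-2 2 0
-1 -2 3
-1 1 0
0 -2 2
0 -1 1
0 0 0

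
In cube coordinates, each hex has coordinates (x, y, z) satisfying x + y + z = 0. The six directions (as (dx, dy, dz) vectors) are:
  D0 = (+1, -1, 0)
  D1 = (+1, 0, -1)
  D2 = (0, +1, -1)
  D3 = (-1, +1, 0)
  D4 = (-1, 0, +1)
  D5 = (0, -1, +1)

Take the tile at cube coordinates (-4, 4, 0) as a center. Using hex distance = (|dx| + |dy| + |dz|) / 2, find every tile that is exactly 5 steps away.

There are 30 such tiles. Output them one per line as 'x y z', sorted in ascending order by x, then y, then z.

Walk ring at distance 5 from (-4, 4, 0):
Start at center + D4*5 = (-9, 4, 5)
  hex 0: (-9, 4, 5)
  hex 1: (-8, 3, 5)
  hex 2: (-7, 2, 5)
  hex 3: (-6, 1, 5)
  hex 4: (-5, 0, 5)
  hex 5: (-4, -1, 5)
  hex 6: (-3, -1, 4)
  hex 7: (-2, -1, 3)
  hex 8: (-1, -1, 2)
  hex 9: (0, -1, 1)
  hex 10: (1, -1, 0)
  hex 11: (1, 0, -1)
  hex 12: (1, 1, -2)
  hex 13: (1, 2, -3)
  hex 14: (1, 3, -4)
  hex 15: (1, 4, -5)
  hex 16: (0, 5, -5)
  hex 17: (-1, 6, -5)
  hex 18: (-2, 7, -5)
  hex 19: (-3, 8, -5)
  hex 20: (-4, 9, -5)
  hex 21: (-5, 9, -4)
  hex 22: (-6, 9, -3)
  hex 23: (-7, 9, -2)
  hex 24: (-8, 9, -1)
  hex 25: (-9, 9, 0)
  hex 26: (-9, 8, 1)
  hex 27: (-9, 7, 2)
  hex 28: (-9, 6, 3)
  hex 29: (-9, 5, 4)
Sorted: 30 hexes.

Answer: -9 4 5
-9 5 4
-9 6 3
-9 7 2
-9 8 1
-9 9 0
-8 3 5
-8 9 -1
-7 2 5
-7 9 -2
-6 1 5
-6 9 -3
-5 0 5
-5 9 -4
-4 -1 5
-4 9 -5
-3 -1 4
-3 8 -5
-2 -1 3
-2 7 -5
-1 -1 2
-1 6 -5
0 -1 1
0 5 -5
1 -1 0
1 0 -1
1 1 -2
1 2 -3
1 3 -4
1 4 -5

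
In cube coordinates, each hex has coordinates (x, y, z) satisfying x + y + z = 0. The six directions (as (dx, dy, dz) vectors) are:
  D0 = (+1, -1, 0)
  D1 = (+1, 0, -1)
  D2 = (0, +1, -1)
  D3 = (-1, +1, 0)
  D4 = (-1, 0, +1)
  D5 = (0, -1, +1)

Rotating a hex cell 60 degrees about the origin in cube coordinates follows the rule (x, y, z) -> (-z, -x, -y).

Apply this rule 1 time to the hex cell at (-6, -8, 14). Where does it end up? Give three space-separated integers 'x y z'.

Answer: -14 6 8

Derivation:
Start: (-6, -8, 14)
Step 1: (-6, -8, 14) -> (-(14), -(-6), -(-8)) = (-14, 6, 8)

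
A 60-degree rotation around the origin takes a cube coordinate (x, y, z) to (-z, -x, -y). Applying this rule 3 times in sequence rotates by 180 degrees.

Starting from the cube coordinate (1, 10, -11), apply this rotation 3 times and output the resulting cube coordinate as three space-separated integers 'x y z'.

Start: (1, 10, -11)
Step 1: (1, 10, -11) -> (-(-11), -(1), -(10)) = (11, -1, -10)
Step 2: (11, -1, -10) -> (-(-10), -(11), -(-1)) = (10, -11, 1)
Step 3: (10, -11, 1) -> (-(1), -(10), -(-11)) = (-1, -10, 11)

Answer: -1 -10 11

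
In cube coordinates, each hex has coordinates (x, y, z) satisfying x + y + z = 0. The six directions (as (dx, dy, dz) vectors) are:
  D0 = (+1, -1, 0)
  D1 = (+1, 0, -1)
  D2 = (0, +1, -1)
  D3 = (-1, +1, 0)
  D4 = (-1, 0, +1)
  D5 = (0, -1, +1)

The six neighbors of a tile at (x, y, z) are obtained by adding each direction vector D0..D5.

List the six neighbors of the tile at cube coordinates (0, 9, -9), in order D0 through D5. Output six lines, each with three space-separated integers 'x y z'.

Answer: 1 8 -9
1 9 -10
0 10 -10
-1 10 -9
-1 9 -8
0 8 -8

Derivation:
Center: (0, 9, -9). Add each direction:
  D0: (0, 9, -9) + (1, -1, 0) = (1, 8, -9)
  D1: (0, 9, -9) + (1, 0, -1) = (1, 9, -10)
  D2: (0, 9, -9) + (0, 1, -1) = (0, 10, -10)
  D3: (0, 9, -9) + (-1, 1, 0) = (-1, 10, -9)
  D4: (0, 9, -9) + (-1, 0, 1) = (-1, 9, -8)
  D5: (0, 9, -9) + (0, -1, 1) = (0, 8, -8)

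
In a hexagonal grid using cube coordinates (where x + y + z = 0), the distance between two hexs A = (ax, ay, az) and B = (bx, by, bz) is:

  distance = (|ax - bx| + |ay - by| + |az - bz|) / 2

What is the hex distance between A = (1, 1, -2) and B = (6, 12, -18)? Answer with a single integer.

|ax - bx| = |1 - 6| = 5
|ay - by| = |1 - 12| = 11
|az - bz| = |-2 - (-18)| = 16
distance = (5 + 11 + 16) / 2 = 32 / 2 = 16

Answer: 16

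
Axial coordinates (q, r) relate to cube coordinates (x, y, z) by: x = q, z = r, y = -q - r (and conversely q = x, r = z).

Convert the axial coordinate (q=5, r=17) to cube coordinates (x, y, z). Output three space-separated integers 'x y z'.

x = q = 5
z = r = 17
y = -x - z = -(5) - (17) = -22

Answer: 5 -22 17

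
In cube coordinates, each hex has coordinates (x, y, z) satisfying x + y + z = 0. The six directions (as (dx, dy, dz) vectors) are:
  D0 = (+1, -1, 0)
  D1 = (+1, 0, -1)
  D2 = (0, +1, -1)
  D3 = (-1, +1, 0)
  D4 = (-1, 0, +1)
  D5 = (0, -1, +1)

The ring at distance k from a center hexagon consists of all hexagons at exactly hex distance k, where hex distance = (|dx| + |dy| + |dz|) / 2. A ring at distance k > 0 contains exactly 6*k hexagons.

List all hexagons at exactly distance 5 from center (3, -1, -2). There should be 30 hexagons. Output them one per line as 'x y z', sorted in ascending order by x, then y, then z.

Answer: -2 -1 3
-2 0 2
-2 1 1
-2 2 0
-2 3 -1
-2 4 -2
-1 -2 3
-1 4 -3
0 -3 3
0 4 -4
1 -4 3
1 4 -5
2 -5 3
2 4 -6
3 -6 3
3 4 -7
4 -6 2
4 3 -7
5 -6 1
5 2 -7
6 -6 0
6 1 -7
7 -6 -1
7 0 -7
8 -6 -2
8 -5 -3
8 -4 -4
8 -3 -5
8 -2 -6
8 -1 -7

Derivation:
Walk ring at distance 5 from (3, -1, -2):
Start at center + D4*5 = (-2, -1, 3)
  hex 0: (-2, -1, 3)
  hex 1: (-1, -2, 3)
  hex 2: (0, -3, 3)
  hex 3: (1, -4, 3)
  hex 4: (2, -5, 3)
  hex 5: (3, -6, 3)
  hex 6: (4, -6, 2)
  hex 7: (5, -6, 1)
  hex 8: (6, -6, 0)
  hex 9: (7, -6, -1)
  hex 10: (8, -6, -2)
  hex 11: (8, -5, -3)
  hex 12: (8, -4, -4)
  hex 13: (8, -3, -5)
  hex 14: (8, -2, -6)
  hex 15: (8, -1, -7)
  hex 16: (7, 0, -7)
  hex 17: (6, 1, -7)
  hex 18: (5, 2, -7)
  hex 19: (4, 3, -7)
  hex 20: (3, 4, -7)
  hex 21: (2, 4, -6)
  hex 22: (1, 4, -5)
  hex 23: (0, 4, -4)
  hex 24: (-1, 4, -3)
  hex 25: (-2, 4, -2)
  hex 26: (-2, 3, -1)
  hex 27: (-2, 2, 0)
  hex 28: (-2, 1, 1)
  hex 29: (-2, 0, 2)
Sorted: 30 hexes.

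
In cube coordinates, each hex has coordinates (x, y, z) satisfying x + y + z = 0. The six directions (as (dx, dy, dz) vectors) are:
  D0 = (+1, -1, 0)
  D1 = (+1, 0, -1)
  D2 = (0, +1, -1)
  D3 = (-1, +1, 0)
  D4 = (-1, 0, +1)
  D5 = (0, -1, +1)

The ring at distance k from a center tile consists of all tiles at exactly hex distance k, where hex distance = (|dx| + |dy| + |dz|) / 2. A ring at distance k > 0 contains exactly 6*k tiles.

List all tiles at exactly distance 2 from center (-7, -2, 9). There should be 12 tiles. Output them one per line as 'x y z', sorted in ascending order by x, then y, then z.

Walk ring at distance 2 from (-7, -2, 9):
Start at center + D4*2 = (-9, -2, 11)
  hex 0: (-9, -2, 11)
  hex 1: (-8, -3, 11)
  hex 2: (-7, -4, 11)
  hex 3: (-6, -4, 10)
  hex 4: (-5, -4, 9)
  hex 5: (-5, -3, 8)
  hex 6: (-5, -2, 7)
  hex 7: (-6, -1, 7)
  hex 8: (-7, 0, 7)
  hex 9: (-8, 0, 8)
  hex 10: (-9, 0, 9)
  hex 11: (-9, -1, 10)
Sorted: 12 hexes.

Answer: -9 -2 11
-9 -1 10
-9 0 9
-8 -3 11
-8 0 8
-7 -4 11
-7 0 7
-6 -4 10
-6 -1 7
-5 -4 9
-5 -3 8
-5 -2 7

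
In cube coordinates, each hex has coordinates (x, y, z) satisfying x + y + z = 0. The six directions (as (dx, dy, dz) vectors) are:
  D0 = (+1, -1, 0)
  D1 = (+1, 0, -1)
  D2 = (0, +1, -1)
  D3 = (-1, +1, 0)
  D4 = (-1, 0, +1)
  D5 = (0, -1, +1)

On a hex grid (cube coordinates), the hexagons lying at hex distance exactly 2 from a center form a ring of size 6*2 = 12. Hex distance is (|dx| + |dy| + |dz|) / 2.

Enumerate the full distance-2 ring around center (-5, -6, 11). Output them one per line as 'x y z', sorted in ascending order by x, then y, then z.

Answer: -7 -6 13
-7 -5 12
-7 -4 11
-6 -7 13
-6 -4 10
-5 -8 13
-5 -4 9
-4 -8 12
-4 -5 9
-3 -8 11
-3 -7 10
-3 -6 9

Derivation:
Walk ring at distance 2 from (-5, -6, 11):
Start at center + D4*2 = (-7, -6, 13)
  hex 0: (-7, -6, 13)
  hex 1: (-6, -7, 13)
  hex 2: (-5, -8, 13)
  hex 3: (-4, -8, 12)
  hex 4: (-3, -8, 11)
  hex 5: (-3, -7, 10)
  hex 6: (-3, -6, 9)
  hex 7: (-4, -5, 9)
  hex 8: (-5, -4, 9)
  hex 9: (-6, -4, 10)
  hex 10: (-7, -4, 11)
  hex 11: (-7, -5, 12)
Sorted: 12 hexes.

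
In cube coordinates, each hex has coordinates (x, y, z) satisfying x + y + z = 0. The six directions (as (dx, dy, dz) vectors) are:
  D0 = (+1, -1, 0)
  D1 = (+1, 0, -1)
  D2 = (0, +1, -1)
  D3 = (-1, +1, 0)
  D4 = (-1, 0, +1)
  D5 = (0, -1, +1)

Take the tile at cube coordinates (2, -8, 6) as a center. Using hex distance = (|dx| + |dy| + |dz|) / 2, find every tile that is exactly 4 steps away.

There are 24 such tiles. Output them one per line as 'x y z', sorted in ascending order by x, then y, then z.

Answer: -2 -8 10
-2 -7 9
-2 -6 8
-2 -5 7
-2 -4 6
-1 -9 10
-1 -4 5
0 -10 10
0 -4 4
1 -11 10
1 -4 3
2 -12 10
2 -4 2
3 -12 9
3 -5 2
4 -12 8
4 -6 2
5 -12 7
5 -7 2
6 -12 6
6 -11 5
6 -10 4
6 -9 3
6 -8 2

Derivation:
Walk ring at distance 4 from (2, -8, 6):
Start at center + D4*4 = (-2, -8, 10)
  hex 0: (-2, -8, 10)
  hex 1: (-1, -9, 10)
  hex 2: (0, -10, 10)
  hex 3: (1, -11, 10)
  hex 4: (2, -12, 10)
  hex 5: (3, -12, 9)
  hex 6: (4, -12, 8)
  hex 7: (5, -12, 7)
  hex 8: (6, -12, 6)
  hex 9: (6, -11, 5)
  hex 10: (6, -10, 4)
  hex 11: (6, -9, 3)
  hex 12: (6, -8, 2)
  hex 13: (5, -7, 2)
  hex 14: (4, -6, 2)
  hex 15: (3, -5, 2)
  hex 16: (2, -4, 2)
  hex 17: (1, -4, 3)
  hex 18: (0, -4, 4)
  hex 19: (-1, -4, 5)
  hex 20: (-2, -4, 6)
  hex 21: (-2, -5, 7)
  hex 22: (-2, -6, 8)
  hex 23: (-2, -7, 9)
Sorted: 24 hexes.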